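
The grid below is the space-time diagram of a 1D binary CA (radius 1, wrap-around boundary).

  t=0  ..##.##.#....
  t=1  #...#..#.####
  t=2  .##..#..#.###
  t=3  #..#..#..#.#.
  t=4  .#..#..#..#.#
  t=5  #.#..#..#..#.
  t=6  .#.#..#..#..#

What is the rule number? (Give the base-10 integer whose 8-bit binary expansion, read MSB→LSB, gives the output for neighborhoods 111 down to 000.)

  ###|#  b7=1 t=1,i=10
  ##.|.  b6=0 t=0,i=3
  #.#|#  b5=1 t=0,i=4
  #..|#  b4=1 t=0,i=9
  .##|.  b3=0 t=0,i=2
  .#.|.  b2=0 t=0,i=8
  ..#|.  b1=0 t=0,i=1
  ...|#  b0=1 t=0,i=0
  bits 10110001 = 177

177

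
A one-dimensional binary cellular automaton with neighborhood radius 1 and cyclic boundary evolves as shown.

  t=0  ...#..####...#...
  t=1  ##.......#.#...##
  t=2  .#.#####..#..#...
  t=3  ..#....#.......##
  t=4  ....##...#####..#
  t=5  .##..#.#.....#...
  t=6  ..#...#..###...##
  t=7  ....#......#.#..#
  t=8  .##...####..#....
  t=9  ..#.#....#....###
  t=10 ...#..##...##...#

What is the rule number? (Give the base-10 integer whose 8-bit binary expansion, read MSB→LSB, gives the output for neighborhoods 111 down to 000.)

97

  ### -> .   bit 7 = 0  t=0,i=7
  ##. -> #   bit 6 = 1  t=0,i=9
  #.# -> #   bit 5 = 1  t=1,i=10
  #.. -> .   bit 4 = 0  t=0,i=4
  .## -> .   bit 3 = 0  t=0,i=6
  .#. -> .   bit 2 = 0  t=0,i=3
  ..# -> .   bit 1 = 0  t=0,i=2
  ... -> #   bit 0 = 1  t=0,i=0
  bits 01100001 = 97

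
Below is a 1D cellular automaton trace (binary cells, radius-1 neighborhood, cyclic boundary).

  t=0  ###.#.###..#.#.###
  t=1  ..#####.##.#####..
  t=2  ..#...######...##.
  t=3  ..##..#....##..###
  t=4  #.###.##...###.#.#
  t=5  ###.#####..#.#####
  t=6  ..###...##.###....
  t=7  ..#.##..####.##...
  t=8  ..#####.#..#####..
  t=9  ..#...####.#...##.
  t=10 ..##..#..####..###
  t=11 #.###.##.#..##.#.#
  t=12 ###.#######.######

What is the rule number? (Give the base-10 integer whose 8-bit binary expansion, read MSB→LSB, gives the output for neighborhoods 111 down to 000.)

  nb ###: next=.  (t=0,i=0, bit7=0)
  nb ##.: next=#  (t=0,i=2, bit6=1)
  nb #.#: next=#  (t=0,i=3, bit5=1)
  nb #..: next=#  (t=0,i=9, bit4=1)
  nb .##: next=#  (t=0,i=6, bit3=1)
  nb .#.: next=#  (t=0,i=4, bit2=1)
  nb ..#: next=.  (t=0,i=10, bit1=0)
  nb ...: next=.  (t=1,i=0, bit0=0)
  bits 01111100 = 124

124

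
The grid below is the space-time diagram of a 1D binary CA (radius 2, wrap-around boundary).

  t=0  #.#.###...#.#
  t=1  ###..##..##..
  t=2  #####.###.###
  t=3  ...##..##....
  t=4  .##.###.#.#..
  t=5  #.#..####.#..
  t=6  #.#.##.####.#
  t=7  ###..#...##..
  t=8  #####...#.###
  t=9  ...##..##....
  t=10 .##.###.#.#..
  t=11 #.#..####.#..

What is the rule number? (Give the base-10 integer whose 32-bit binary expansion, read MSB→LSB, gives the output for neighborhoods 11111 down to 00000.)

1983738030

  nb #####: next=.  (t=2,i=0, bit31=0)
  nb ####.: next=#  (t=2,i=3, bit30=1)
  nb ###.#: next=#  (t=2,i=4, bit29=1)
  nb ###..: next=#  (t=0,i=6, bit28=1)
  nb ##.##: next=.  (t=2,i=5, bit27=0)
  nb ##.#.: next=#  (t=0,i=1, bit26=1)
  nb ##..#: next=#  (t=1,i=3, bit25=1)
  nb ##...: next=.  (t=0,i=7, bit24=0)
  nb #.###: next=.  (t=0,i=4, bit23=0)
  nb #.##.: next=.  (t=0,i=12, bit22=0)
  nb #.#.#: next=#  (t=0,i=2, bit21=1)
  nb #.#..: next=#  (t=4,i=10, bit20=1)
  nb #..##: next=#  (t=1,i=4, bit19=1)
  nb #..#.: next=#  (t=5,i=12, bit18=1)
  nb #...#: next=.  (t=0,i=8, bit17=0)
  nb #....: next=#  (t=3,i=10, bit16=1)
  nb .####: next=.  (t=2,i=11, bit15=0)
  nb .###.: next=#  (t=0,i=5, bit14=1)
  nb .##.#: next=#  (t=0,i=0, bit13=1)
  nb .##..: next=#  (t=1,i=6, bit12=1)
  nb .#.##: next=.  (t=0,i=3, bit11=0)
  nb .#.#.: next=.  (t=4,i=9, bit10=0)
  nb .#..#: next=.  (t=5,i=3, bit9=0)
  nb .#...: next=.  (t=4,i=11, bit8=0)
  nb ..###: next=#  (t=1,i=0, bit7=1)
  nb ..##.: next=.  (t=1,i=5, bit6=0)
  nb ..#.#: next=#  (t=0,i=10, bit5=1)
  nb ..#..: next=.  (t=7,i=5, bit4=0)
  nb ...##: next=#  (t=3,i=2, bit3=1)
  nb ...#.: next=#  (t=0,i=9, bit2=1)
  nb ....#: next=#  (t=3,i=1, bit1=1)
  nb .....: next=.  (t=3,i=0, bit0=0)
  bits 01110110001111010111000010101110 = 1983738030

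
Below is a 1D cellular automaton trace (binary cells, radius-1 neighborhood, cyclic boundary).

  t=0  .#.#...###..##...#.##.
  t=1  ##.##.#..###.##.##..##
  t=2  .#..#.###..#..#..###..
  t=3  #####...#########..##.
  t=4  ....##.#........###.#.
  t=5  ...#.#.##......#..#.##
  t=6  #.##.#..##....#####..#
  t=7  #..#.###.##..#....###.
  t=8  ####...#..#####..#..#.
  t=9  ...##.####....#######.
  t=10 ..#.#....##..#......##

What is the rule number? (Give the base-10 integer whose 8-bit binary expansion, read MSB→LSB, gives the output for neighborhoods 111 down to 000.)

86

  ### -> .   bit 7 = 0  t=0,i=8
  ##. -> #   bit 6 = 1  t=0,i=9
  #.# -> .   bit 5 = 0  t=0,i=2
  #.. -> #   bit 4 = 1  t=0,i=4
  .## -> .   bit 3 = 0  t=0,i=7
  .#. -> #   bit 2 = 1  t=0,i=1
  ..# -> #   bit 1 = 1  t=0,i=0
  ... -> .   bit 0 = 0  t=0,i=5
  bits 01010110 = 86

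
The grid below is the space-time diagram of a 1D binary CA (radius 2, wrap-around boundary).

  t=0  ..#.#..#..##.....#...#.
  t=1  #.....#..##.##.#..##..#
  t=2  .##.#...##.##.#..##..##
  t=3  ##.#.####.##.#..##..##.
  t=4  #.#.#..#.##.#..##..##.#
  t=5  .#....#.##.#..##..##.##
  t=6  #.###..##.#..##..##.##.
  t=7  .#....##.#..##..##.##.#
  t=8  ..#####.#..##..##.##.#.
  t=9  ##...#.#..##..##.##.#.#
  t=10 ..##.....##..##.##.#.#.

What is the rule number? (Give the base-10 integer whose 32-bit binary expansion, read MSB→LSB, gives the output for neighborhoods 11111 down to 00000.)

  [31] ##### => .  t=8,i=4
  [30] ####. => #  t=3,i=7
  [29] ###.# => .  t=3,i=8
  [28] ###.. => .  t=6,i=4
  [27] ##.## => #  t=1,i=11
  [26] ##.#. => #  t=1,i=14
  [25] ##..# => .  t=1,i=20
  [24] ##... => #  t=0,i=12
  [23] #.### => .  t=3,i=5
  [22] #.##. => #  t=1,i=12
  [21] #.#.# => .  t=3,i=3
  [20] #.#.. => .  t=0,i=4
  [19] #..## => #  t=0,i=9
  [18] #..#. => #  t=0,i=6
  [17] #...# => #  t=0,i=0
  [16] #.... => #  t=0,i=13
  [15] .#### => .  t=3,i=6
  [14] .###. => .  t=6,i=3
  [13] .##.# => .  t=1,i=10
  [12] .##.. => .  t=0,i=11
  [11] .#.## => #  t=3,i=4
  [10] .#.#. => .  t=0,i=3
  [9] .#..# => .  t=0,i=5
  [8] .#... => #  t=0,i=18
  [7] ..### => .  t=8,i=2
  [6] ..##. => #  t=0,i=10
  [5] ..#.# => .  t=0,i=2
  [4] ..#.. => .  t=0,i=7
  [3] ...## => #  t=2,i=7
  [2] ...#. => .  t=0,i=1
  [1] ....# => #  t=0,i=15
  [0] ..... => .  t=0,i=14
  bits 01001101010011110000100101001010 = 1297025354

1297025354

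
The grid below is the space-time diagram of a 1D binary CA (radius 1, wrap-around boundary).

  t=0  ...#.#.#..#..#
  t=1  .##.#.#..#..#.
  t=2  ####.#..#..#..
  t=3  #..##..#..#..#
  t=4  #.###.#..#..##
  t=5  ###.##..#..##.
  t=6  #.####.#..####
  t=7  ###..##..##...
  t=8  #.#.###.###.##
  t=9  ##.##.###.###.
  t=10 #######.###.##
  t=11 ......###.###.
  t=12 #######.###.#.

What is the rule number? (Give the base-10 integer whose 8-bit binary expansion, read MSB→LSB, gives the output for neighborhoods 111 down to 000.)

  nb ###: next=.  (t=2,i=1, bit7=0)
  nb ##.: next=#  (t=1,i=2, bit6=1)
  nb #.#: next=#  (t=0,i=4, bit5=1)
  nb #..: next=.  (t=0,i=0, bit4=0)
  nb .##: next=#  (t=1,i=1, bit3=1)
  nb .#.: next=.  (t=0,i=3, bit2=0)
  nb ..#: next=#  (t=0,i=2, bit1=1)
  nb ...: next=#  (t=0,i=1, bit0=1)
  bits 01101011 = 107

107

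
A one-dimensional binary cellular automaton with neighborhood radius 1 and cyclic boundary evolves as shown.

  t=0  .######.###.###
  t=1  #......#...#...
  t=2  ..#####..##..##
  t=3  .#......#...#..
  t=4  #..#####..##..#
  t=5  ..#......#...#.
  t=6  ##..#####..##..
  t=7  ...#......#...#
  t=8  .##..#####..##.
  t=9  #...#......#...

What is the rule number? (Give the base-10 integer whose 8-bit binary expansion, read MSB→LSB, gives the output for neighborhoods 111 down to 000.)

35

  ### -> .   bit 7 = 0  t=0,i=2
  ##. -> .   bit 6 = 0  t=0,i=6
  #.# -> #   bit 5 = 1  t=0,i=0
  #.. -> .   bit 4 = 0  t=1,i=1
  .## -> .   bit 3 = 0  t=0,i=1
  .#. -> .   bit 2 = 0  t=1,i=0
  ..# -> #   bit 1 = 1  t=1,i=6
  ... -> #   bit 0 = 1  t=1,i=2
  bits 00100011 = 35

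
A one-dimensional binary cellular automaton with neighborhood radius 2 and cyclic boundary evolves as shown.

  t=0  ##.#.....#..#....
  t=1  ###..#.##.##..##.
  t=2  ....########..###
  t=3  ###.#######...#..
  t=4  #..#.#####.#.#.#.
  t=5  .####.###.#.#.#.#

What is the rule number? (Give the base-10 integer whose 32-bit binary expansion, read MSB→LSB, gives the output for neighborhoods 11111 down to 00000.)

  [31] ##### => #  t=2,i=6
  [30] ####. => #  t=2,i=10
  [29] ###.# => .  t=3,i=2
  [28] ###.. => .  t=1,i=2
  [27] ##.## => #  t=1,i=9
  [26] ##.#. => #  t=0,i=2
  [25] ##..# => .  t=1,i=3
  [24] ##... => #  t=2,i=0
  [23] #.### => .  t=1,i=0
  [22] #.##. => #  t=1,i=7
  [21] #.#.# => .  t=4,i=11
  [20] #.#.. => .  t=0,i=3
  [19] #..## => .  t=1,i=13
  [18] #..#. => #  t=0,i=11
  [17] #...# => .  t=3,i=12
  [16] #.... => #  t=0,i=5
  [15] .#### => #  t=2,i=5
  [14] .###. => .  t=1,i=1
  [13] .##.# => #  t=0,i=1
  [12] .##.. => #  t=1,i=11
  [11] .#.## => #  t=1,i=6
  [10] .#.#. => #  t=4,i=12
  [9] .#..# => #  t=0,i=10
  [8] .#... => .  t=0,i=4
  [7] ..### => #  t=2,i=4
  [6] ..##. => #  t=0,i=0
  [5] ..#.# => #  t=1,i=5
  [4] ..#.. => .  t=0,i=9
  [3] ...## => .  t=0,i=16
  [2] ...#. => #  t=0,i=8
  [1] ....# => #  t=0,i=7
  [0] ..... => .  t=0,i=6
  bits 11001101010001011011111011100110 = 3443900134

3443900134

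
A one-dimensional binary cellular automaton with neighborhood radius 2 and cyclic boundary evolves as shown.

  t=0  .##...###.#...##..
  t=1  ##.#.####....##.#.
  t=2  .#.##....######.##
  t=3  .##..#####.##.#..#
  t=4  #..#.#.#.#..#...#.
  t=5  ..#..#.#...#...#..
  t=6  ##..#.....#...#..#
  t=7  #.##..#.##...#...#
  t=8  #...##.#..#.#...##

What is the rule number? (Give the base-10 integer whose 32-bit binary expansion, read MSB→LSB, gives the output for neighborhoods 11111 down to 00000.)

  #####|#  b31=1 t=2,i=11
  ####.|.  b30=0 t=1,i=7
  ###.#|#  b29=1 t=0,i=8
  ###..|.  b28=0 t=1,i=8
  ##.##|.  b27=0 t=2,i=15
  ##.#.|.  b26=0 t=0,i=9
  ##..#|#  b25=1 t=3,i=3
  ##...|#  b24=1 t=0,i=3
  #.###|.  b23=0 t=1,i=5
  #.##.|.  b22=0 t=1,i=0
  #.#.#|#  b21=1 t=1,i=3
  #.#..|.  b20=0 t=0,i=10
  #..##|.  b19=0 t=3,i=4
  #..#.|#  b18=1 t=3,i=16
  #...#|.  b17=0 t=0,i=4
  #....|#  b16=1 t=1,i=10
  .####|.  b15=0 t=1,i=6
  .###.|#  b14=1 t=0,i=7
  .##.#|#  b13=1 t=1,i=1
  .##..|.  b12=0 t=0,i=2
  .#.##|#  b11=1 t=1,i=4
  .#.#.|.  b10=0 t=4,i=4
  .#..#|.  b9=0 t=3,i=15
  .#...|.  b8=0 t=0,i=11
  ..###|#  b7=1 t=0,i=6
  ..##.|#  b6=1 t=0,i=1
  ..#.#|.  b5=0 t=3,i=17
  ..#..|.  b4=0 t=4,i=12
  ...##|#  b3=1 t=0,i=0
  ...#.|#  b2=1 t=4,i=15
  ....#|#  b1=1 t=1,i=11
  .....|.  b0=0 t=6,i=7
  bits 10100011001001010110100011001110 = 2737137870

2737137870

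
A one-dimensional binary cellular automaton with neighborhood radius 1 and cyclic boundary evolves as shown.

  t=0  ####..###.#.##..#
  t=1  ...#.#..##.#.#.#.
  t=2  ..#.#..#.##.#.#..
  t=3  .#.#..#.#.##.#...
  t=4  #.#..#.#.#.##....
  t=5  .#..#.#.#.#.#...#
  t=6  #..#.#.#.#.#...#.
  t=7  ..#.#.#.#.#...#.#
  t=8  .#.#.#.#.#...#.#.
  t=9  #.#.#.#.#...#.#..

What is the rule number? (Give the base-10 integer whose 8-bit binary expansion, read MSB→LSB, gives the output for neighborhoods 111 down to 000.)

98

  ### -> .   bit 7 = 0  t=0,i=0
  ##. -> #   bit 6 = 1  t=0,i=3
  #.# -> #   bit 5 = 1  t=0,i=9
  #.. -> .   bit 4 = 0  t=0,i=4
  .## -> .   bit 3 = 0  t=0,i=6
  .#. -> .   bit 2 = 0  t=0,i=10
  ..# -> #   bit 1 = 1  t=0,i=5
  ... -> .   bit 0 = 0  t=1,i=0
  bits 01100010 = 98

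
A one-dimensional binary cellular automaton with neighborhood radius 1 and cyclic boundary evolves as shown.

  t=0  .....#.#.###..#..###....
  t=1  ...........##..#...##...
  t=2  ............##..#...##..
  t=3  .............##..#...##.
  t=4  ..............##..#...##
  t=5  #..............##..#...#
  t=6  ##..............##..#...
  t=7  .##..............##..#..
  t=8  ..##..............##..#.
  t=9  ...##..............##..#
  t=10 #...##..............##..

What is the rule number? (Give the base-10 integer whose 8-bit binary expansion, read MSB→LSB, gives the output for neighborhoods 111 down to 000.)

  nb ###: next=.  (t=0,i=10, bit7=0)
  nb ##.: next=#  (t=0,i=11, bit6=1)
  nb #.#: next=.  (t=0,i=6, bit5=0)
  nb #..: next=#  (t=0,i=12, bit4=1)
  nb .##: next=.  (t=0,i=9, bit3=0)
  nb .#.: next=.  (t=0,i=5, bit2=0)
  nb ..#: next=.  (t=0,i=4, bit1=0)
  nb ...: next=.  (t=0,i=0, bit0=0)
  bits 01010000 = 80

80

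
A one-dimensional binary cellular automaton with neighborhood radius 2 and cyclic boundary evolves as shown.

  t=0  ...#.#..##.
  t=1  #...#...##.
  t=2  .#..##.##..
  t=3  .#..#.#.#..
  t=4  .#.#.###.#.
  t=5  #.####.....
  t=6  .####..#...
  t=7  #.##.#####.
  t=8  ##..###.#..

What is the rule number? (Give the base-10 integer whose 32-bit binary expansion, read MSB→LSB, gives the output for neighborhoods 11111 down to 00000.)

1252367704

  [31] ##### => .  t=7,i=7
  [30] ####. => #  t=5,i=4
  [29] ###.# => .  t=4,i=7
  [28] ###.. => .  t=5,i=5
  [27] ##.## => #  t=2,i=6
  [26] ##.#. => .  t=1,i=10
  [25] ##..# => #  t=6,i=5
  [24] ##... => .  t=0,i=10
  [23] #.### => #  t=4,i=5
  [22] #.##. => .  t=2,i=7
  [21] #.#.# => #  t=3,i=6
  [20] #.#.. => .  t=0,i=5
  [19] #..## => .  t=0,i=7
  [18] #..#. => #  t=3,i=3
  [17] #...# => .  t=1,i=2
  [16] #.... => #  t=0,i=0
  [15] .#### => #  t=5,i=3
  [14] .###. => .  t=4,i=6
  [13] .##.# => .  t=1,i=9
  [12] .##.. => #  t=0,i=9
  [11] .#.## => #  t=4,i=4
  [10] .#.#. => #  t=0,i=4
  [9] .#..# => .  t=0,i=6
  [8] .#... => #  t=1,i=1
  [7] ..### => .  t=6,i=1
  [6] ..##. => #  t=0,i=8
  [5] ..#.# => .  t=0,i=3
  [4] ..#.. => #  t=1,i=4
  [3] ...## => #  t=1,i=7
  [2] ...#. => .  t=0,i=2
  [1] ....# => .  t=0,i=1
  [0] ..... => .  t=5,i=8
  bits 01001010101001011001110101011000 = 1252367704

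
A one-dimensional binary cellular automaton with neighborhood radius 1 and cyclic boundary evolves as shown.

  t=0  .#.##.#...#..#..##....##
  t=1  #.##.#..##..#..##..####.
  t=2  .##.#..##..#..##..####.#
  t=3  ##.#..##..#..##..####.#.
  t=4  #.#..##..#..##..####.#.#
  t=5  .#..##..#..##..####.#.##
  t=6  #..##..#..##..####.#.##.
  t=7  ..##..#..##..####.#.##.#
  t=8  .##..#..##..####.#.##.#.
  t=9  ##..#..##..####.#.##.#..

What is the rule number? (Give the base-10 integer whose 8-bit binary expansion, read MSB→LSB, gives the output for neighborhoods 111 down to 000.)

  ###|#  b7=1 t=1,i=20
  ##.|.  b6=0 t=0,i=4
  #.#|#  b5=1 t=0,i=0
  #..|.  b4=0 t=0,i=7
  .##|#  b3=1 t=0,i=3
  .#.|.  b2=0 t=0,i=1
  ..#|#  b1=1 t=0,i=9
  ...|#  b0=1 t=0,i=8
  bits 10101011 = 171

171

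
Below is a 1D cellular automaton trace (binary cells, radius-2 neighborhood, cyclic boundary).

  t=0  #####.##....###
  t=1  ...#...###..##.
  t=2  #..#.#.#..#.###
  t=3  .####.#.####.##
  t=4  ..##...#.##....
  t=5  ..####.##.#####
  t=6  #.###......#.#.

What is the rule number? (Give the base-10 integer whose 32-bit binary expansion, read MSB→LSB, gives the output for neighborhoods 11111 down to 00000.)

  #####|.  b31=0 t=0,i=0
  ####.|#  b30=1 t=0,i=3
  ###.#|.  b29=0 t=0,i=4
  ###..|.  b28=0 t=1,i=9
  ##.##|.  b27=0 t=0,i=5
  ##.#.|.  b26=0 t=3,i=5
  ##..#|#  b25=1 t=1,i=10
  ##...|#  b24=1 t=0,i=8
  #.###|.  b23=0 t=2,i=12
  #.##.|.  b22=0 t=0,i=6
  #.#.#|.  b21=0 t=2,i=5
  #.#..|.  b20=0 t=2,i=7
  #..##|.  b19=0 t=1,i=11
  #..#.|#  b18=1 t=2,i=2
  #...#|#  b17=1 t=1,i=5
  #....|#  b16=1 t=0,i=9
  .####|#  b15=1 t=0,i=13
  .###.|.  b14=0 t=1,i=8
  .##.#|.  b13=0 t=3,i=14
  .##..|#  b12=1 t=0,i=7
  .#.##|#  b11=1 t=2,i=11
  .#.#.|#  b10=1 t=2,i=4
  .#..#|#  b9=1 t=2,i=8
  .#...|.  b8=0 t=1,i=4
  ..###|#  b7=1 t=0,i=12
  ..##.|#  b6=1 t=1,i=12
  ..#.#|#  b5=1 t=2,i=3
  ..#..|#  b4=1 t=1,i=3
  ...##|.  b3=0 t=0,i=11
  ...#.|.  b2=0 t=1,i=2
  ....#|.  b1=0 t=0,i=10
  .....|#  b0=1 t=4,i=13
  bits 01000011000001111001111011110001 = 1124572913

1124572913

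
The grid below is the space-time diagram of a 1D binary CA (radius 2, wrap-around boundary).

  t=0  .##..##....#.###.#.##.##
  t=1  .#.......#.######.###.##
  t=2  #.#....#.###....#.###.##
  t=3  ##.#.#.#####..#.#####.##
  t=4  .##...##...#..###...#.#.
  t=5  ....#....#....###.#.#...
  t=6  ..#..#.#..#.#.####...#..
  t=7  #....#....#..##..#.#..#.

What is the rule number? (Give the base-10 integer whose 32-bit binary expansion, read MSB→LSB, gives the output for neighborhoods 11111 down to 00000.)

885156258

  nb #####: next=.  (t=1,i=13, bit31=0)
  nb ####.: next=.  (t=1,i=15, bit30=0)
  nb ###.#: next=#  (t=0,i=15, bit29=1)
  nb ###..: next=#  (t=2,i=11, bit28=1)
  nb ##.##: next=.  (t=0,i=0, bit27=0)
  nb ##.#.: next=#  (t=0,i=16, bit26=1)
  nb ##..#: next=.  (t=0,i=3, bit25=0)
  nb ##...: next=.  (t=0,i=7, bit24=0)
  nb #.###: next=#  (t=0,i=13, bit23=1)
  nb #.##.: next=#  (t=0,i=1, bit22=1)
  nb #.#.#: next=.  (t=0,i=17, bit21=0)
  nb #.#..: next=.  (t=1,i=1, bit20=0)
  nb #..##: next=.  (t=0,i=4, bit19=0)
  nb #..#.: next=.  (t=3,i=13, bit18=0)
  nb #...#: next=#  (t=4,i=4, bit17=1)
  nb #....: next=.  (t=0,i=8, bit16=0)
  nb .####: next=.  (t=1,i=12, bit15=0)
  nb .###.: next=#  (t=0,i=14, bit14=1)
  nb .##.#: next=#  (t=0,i=20, bit13=1)
  nb .##..: next=.  (t=0,i=2, bit12=0)
  nb .#.##: next=#  (t=0,i=12, bit11=1)
  nb .#.#.: next=.  (t=3,i=4, bit10=0)
  nb .#..#: next=.  (t=4,i=12, bit9=0)
  nb .#...: next=#  (t=1,i=2, bit8=1)
  nb ..###: next=#  (t=4,i=14, bit7=1)
  nb ..##.: next=.  (t=0,i=5, bit6=0)
  nb ..#.#: next=#  (t=0,i=11, bit5=1)
  nb ..#..: next=.  (t=4,i=11, bit4=0)
  nb ...##: next=.  (t=4,i=5, bit3=0)
  nb ...#.: next=.  (t=0,i=10, bit2=0)
  nb ....#: next=#  (t=0,i=9, bit1=1)
  nb .....: next=.  (t=1,i=4, bit0=0)
  bits 00110100110000100110100110100010 = 885156258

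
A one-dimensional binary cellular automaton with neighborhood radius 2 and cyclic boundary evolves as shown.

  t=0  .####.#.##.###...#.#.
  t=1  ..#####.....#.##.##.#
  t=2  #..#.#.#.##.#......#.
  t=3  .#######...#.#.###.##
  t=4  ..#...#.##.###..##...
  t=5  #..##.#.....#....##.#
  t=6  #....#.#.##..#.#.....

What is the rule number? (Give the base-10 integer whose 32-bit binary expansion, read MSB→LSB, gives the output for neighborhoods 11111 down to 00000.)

  #####|.  b31=0 t=1,i=4
  ####.|#  b30=1 t=0,i=3
  ###.#|#  b29=1 t=0,i=4
  ###..|.  b28=0 t=0,i=13
  ##.##|.  b27=0 t=0,i=10
  ##.#.|#  b26=1 t=0,i=5
  ##..#|.  b25=0 t=4,i=14
  ##...|#  b24=1 t=0,i=14
  #.###|.  b23=0 t=0,i=11
  #.##.|.  b22=0 t=0,i=8
  #.#.#|#  b21=1 t=0,i=6
  #.#..|.  b20=0 t=0,i=19
  #..##|.  b19=0 t=0,i=0
  #..#.|#  b18=1 t=2,i=2
  #...#|#  b17=1 t=0,i=15
  #....|.  b16=0 t=1,i=8
  .####|#  b15=1 t=0,i=2
  .###.|#  b14=1 t=0,i=12
  .##.#|.  b13=0 t=0,i=9
  .##..|#  b12=1 t=4,i=17
  .#.##|.  b11=0 t=0,i=7
  .#.#.|#  b10=1 t=0,i=18
  .#..#|#  b9=1 t=0,i=20
  .#...|#  b8=1 t=2,i=13
  ..###|.  b7=0 t=0,i=1
  ..##.|.  b6=0 t=4,i=16
  ..#.#|#  b5=1 t=0,i=17
  ..#..|.  b4=0 t=4,i=2
  ...##|.  b3=0 t=5,i=16
  ...#.|.  b2=0 t=0,i=16
  ....#|#  b1=1 t=1,i=10
  .....|#  b0=1 t=1,i=9
  bits 01100101001001101101011100100011 = 1697044259

1697044259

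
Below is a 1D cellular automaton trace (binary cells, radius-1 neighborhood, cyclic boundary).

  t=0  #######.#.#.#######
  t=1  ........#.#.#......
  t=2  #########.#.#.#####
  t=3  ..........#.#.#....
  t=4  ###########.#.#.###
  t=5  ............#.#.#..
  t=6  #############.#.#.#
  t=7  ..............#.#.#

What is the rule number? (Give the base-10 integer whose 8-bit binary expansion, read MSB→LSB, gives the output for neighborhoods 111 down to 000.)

  ###|.  b7=0 t=0,i=0
  ##.|.  b6=0 t=0,i=6
  #.#|.  b5=0 t=0,i=7
  #..|.  b4=0 t=1,i=13
  .##|#  b3=1 t=0,i=12
  .#.|#  b2=1 t=0,i=8
  ..#|#  b1=1 t=1,i=7
  ...|#  b0=1 t=1,i=0
  bits 00001111 = 15

15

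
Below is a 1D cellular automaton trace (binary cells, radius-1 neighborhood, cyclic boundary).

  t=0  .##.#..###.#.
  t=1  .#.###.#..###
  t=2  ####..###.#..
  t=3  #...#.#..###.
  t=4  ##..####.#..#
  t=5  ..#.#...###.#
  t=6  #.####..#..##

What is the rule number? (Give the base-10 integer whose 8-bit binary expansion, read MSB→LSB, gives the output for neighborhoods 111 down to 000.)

60

  ### -> .   bit 7 = 0  t=0,i=8
  ##. -> .   bit 6 = 0  t=0,i=2
  #.# -> #   bit 5 = 1  t=0,i=3
  #.. -> #   bit 4 = 1  t=0,i=5
  .## -> #   bit 3 = 1  t=0,i=1
  .#. -> #   bit 2 = 1  t=0,i=4
  ..# -> .   bit 1 = 0  t=0,i=0
  ... -> .   bit 0 = 0  t=3,i=2
  bits 00111100 = 60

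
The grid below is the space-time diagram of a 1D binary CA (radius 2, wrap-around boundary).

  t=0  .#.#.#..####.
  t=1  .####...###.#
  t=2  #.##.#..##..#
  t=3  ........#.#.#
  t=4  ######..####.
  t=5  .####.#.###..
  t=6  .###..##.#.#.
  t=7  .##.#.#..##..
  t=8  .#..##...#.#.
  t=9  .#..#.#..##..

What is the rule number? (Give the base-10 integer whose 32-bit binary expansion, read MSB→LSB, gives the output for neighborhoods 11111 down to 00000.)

  nb #####: next=#  (t=4,i=2, bit31=1)
  nb ####.: next=#  (t=0,i=10, bit30=1)
  nb ###.#: next=.  (t=1,i=10, bit29=0)
  nb ###..: next=.  (t=0,i=11, bit28=0)
  nb ##.##: next=.  (t=2,i=1, bit27=0)
  nb ##.#.: next=.  (t=1,i=11, bit26=0)
  nb ##..#: next=#  (t=0,i=12, bit25=1)
  nb ##...: next=#  (t=1,i=5, bit24=1)
  nb #.###: next=.  (t=1,i=1, bit23=0)
  nb #.##.: next=.  (t=2,i=2, bit22=0)
  nb #.#.#: next=#  (t=0,i=3, bit21=1)
  nb #.#..: next=.  (t=0,i=5, bit20=0)
  nb #..##: next=.  (t=0,i=7, bit19=0)
  nb #..#.: next=.  (t=0,i=0, bit18=0)
  nb #...#: next=.  (t=1,i=6, bit17=0)
  nb #....: next=#  (t=3,i=1, bit16=1)
  nb .####: next=#  (t=0,i=9, bit15=1)
  nb .###.: next=#  (t=1,i=9, bit14=1)
  nb .##.#: next=.  (t=2,i=0, bit13=0)
  nb .##..: next=.  (t=2,i=9, bit12=0)
  nb .#.##: next=#  (t=1,i=0, bit11=1)
  nb .#.#.: next=#  (t=0,i=2, bit10=1)
  nb .#..#: next=.  (t=0,i=6, bit9=0)
  nb .#...: next=#  (t=3,i=0, bit8=1)
  nb ..###: next=#  (t=0,i=8, bit7=1)
  nb ..##.: next=#  (t=2,i=8, bit6=1)
  nb ..#.#: next=#  (t=0,i=1, bit5=1)
  nb ..#..: next=#  (t=8,i=1, bit4=1)
  nb ...##: next=.  (t=1,i=7, bit3=0)
  nb ...#.: next=.  (t=3,i=7, bit2=0)
  nb ....#: next=.  (t=3,i=6, bit1=0)
  nb .....: next=#  (t=3,i=2, bit0=1)
  bits 11000011001000011100110111110001 = 3273772529

3273772529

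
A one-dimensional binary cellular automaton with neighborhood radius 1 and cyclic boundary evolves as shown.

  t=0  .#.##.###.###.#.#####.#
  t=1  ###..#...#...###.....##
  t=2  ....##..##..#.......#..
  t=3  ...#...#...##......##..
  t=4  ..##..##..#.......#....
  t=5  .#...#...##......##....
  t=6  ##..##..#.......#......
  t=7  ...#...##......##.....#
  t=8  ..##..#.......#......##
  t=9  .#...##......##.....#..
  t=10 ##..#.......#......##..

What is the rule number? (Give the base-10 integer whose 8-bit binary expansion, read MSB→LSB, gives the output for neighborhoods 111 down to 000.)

38

  ###|.  b7=0 t=0,i=7
  ##.|.  b6=0 t=0,i=4
  #.#|#  b5=1 t=0,i=0
  #..|.  b4=0 t=1,i=3
  .##|.  b3=0 t=0,i=3
  .#.|#  b2=1 t=0,i=1
  ..#|#  b1=1 t=1,i=4
  ...|.  b0=0 t=1,i=7
  bits 00100110 = 38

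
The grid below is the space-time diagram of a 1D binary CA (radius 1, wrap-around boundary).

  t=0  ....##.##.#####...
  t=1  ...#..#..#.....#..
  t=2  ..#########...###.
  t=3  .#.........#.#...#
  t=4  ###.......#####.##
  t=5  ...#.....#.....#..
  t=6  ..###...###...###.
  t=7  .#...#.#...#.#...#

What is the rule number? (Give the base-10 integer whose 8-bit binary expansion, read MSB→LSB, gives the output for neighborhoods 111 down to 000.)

  [7] ### => .  t=0,i=11
  [6] ##. => .  t=0,i=5
  [5] #.# => #  t=0,i=6
  [4] #.. => #  t=0,i=15
  [3] .## => .  t=0,i=4
  [2] .#. => #  t=1,i=3
  [1] ..# => #  t=0,i=3
  [0] ... => .  t=0,i=0
  bits 00110110 = 54

54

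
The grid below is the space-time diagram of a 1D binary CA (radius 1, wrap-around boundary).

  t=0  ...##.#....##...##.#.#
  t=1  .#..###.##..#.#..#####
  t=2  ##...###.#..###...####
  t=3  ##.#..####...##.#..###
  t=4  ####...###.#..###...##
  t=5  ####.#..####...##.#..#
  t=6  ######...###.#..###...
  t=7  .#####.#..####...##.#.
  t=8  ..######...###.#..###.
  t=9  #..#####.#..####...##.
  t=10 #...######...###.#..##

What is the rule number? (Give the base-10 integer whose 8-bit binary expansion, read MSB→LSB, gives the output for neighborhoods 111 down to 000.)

229

  [7] ### => #  t=1,i=5
  [6] ##. => #  t=0,i=4
  [5] #.# => #  t=0,i=5
  [4] #.. => .  t=0,i=0
  [3] .## => .  t=0,i=3
  [2] .#. => #  t=0,i=6
  [1] ..# => .  t=0,i=2
  [0] ... => #  t=0,i=1
  bits 11100101 = 229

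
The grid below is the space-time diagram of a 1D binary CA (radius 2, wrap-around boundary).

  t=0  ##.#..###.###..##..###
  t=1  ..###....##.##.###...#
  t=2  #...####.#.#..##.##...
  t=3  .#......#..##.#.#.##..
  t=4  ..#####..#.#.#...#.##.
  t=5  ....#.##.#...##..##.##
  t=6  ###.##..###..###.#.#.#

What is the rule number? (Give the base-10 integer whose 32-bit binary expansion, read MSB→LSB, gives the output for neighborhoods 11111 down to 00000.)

2677087075

  [31] ##### => #  t=0,i=21
  [30] ####. => .  t=0,i=0
  [29] ###.# => .  t=0,i=1
  [28] ###.. => #  t=0,i=12
  [27] ##.## => #  t=0,i=9
  [26] ##.#. => #  t=0,i=2
  [25] ##..# => #  t=0,i=13
  [24] ##... => #  t=1,i=5
  [23] #.### => #  t=0,i=10
  [22] #.##. => .  t=1,i=12
  [21] #.#.# => .  t=2,i=9
  [20] #.#.. => #  t=0,i=3
  [19] #..## => .  t=0,i=5
  [18] #..#. => .  t=4,i=8
  [17] #...# => .  t=1,i=19
  [16] #.... => #  t=1,i=6
  [15] .#### => .  t=0,i=20
  [14] .###. => .  t=0,i=7
  [13] .##.# => .  t=1,i=10
  [12] .##.. => #  t=0,i=16
  [11] .#.## => #  t=3,i=17
  [10] .#.#. => .  t=2,i=10
  [9] .#..# => #  t=0,i=4
  [8] .#... => #  t=2,i=1
  [7] ..### => .  t=0,i=6
  [6] ..##. => #  t=0,i=15
  [5] ..#.# => #  t=4,i=9
  [4] ..#.. => .  t=1,i=21
  [3] ...## => .  t=1,i=8
  [2] ...#. => .  t=1,i=20
  [1] ....# => #  t=1,i=7
  [0] ..... => #  t=3,i=4
  bits 10011111100100010001101101100011 = 2677087075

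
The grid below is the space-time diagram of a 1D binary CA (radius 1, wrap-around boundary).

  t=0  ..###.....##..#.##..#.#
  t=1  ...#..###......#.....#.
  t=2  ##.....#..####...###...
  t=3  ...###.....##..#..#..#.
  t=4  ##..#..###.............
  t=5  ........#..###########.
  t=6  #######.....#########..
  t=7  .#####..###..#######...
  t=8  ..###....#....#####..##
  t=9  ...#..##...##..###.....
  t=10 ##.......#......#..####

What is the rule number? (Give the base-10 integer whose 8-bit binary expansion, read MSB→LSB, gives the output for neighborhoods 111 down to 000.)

  [7] ### => #  t=0,i=3
  [6] ##. => .  t=0,i=4
  [5] #.# => #  t=0,i=15
  [4] #.. => .  t=0,i=0
  [3] .## => .  t=0,i=2
  [2] .#. => .  t=0,i=14
  [1] ..# => .  t=0,i=1
  [0] ... => #  t=0,i=6
  bits 10100001 = 161

161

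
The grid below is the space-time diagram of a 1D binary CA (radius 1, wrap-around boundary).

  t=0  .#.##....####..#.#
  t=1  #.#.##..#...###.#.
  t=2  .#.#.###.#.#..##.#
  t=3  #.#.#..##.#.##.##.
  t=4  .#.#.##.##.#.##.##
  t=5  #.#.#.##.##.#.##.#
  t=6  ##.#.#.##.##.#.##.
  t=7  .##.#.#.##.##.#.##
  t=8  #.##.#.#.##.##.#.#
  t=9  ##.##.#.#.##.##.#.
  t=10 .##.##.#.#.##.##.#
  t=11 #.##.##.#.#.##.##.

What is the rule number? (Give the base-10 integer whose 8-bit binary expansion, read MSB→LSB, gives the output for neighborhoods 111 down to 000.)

  [7] ### => .  t=0,i=10
  [6] ##. => #  t=0,i=4
  [5] #.# => #  t=0,i=0
  [4] #.. => #  t=0,i=5
  [3] .## => .  t=0,i=3
  [2] .#. => .  t=0,i=1
  [1] ..# => #  t=0,i=8
  [0] ... => .  t=0,i=6
  bits 01110010 = 114

114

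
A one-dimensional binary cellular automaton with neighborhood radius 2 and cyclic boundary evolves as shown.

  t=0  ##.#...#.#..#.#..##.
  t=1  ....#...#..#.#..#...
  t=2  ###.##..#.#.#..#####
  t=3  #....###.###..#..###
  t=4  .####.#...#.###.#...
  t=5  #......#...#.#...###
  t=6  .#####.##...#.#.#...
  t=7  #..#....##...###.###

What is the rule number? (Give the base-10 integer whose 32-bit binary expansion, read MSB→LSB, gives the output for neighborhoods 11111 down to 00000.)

  #####|#  b31=1 t=2,i=0
  ####.|.  b30=0 t=2,i=1
  ###.#|.  b29=0 t=2,i=2
  ###..|.  b28=0 t=3,i=0
  ##.##|.  b27=0 t=0,i=19
  ##.#.|.  b26=0 t=0,i=2
  ##..#|#  b25=1 t=2,i=6
  ##...|#  b24=1 t=3,i=1
  #.###|.  b23=0 t=3,i=9
  #.##.|.  b22=0 t=0,i=0
  #.#.#|#  b21=1 t=2,i=10
  #.#..|.  b20=0 t=0,i=3
  #..##|#  b19=1 t=0,i=16
  #..#.|#  b18=1 t=0,i=11
  #...#|.  b17=0 t=0,i=5
  #....|#  b16=1 t=1,i=18
  .####|.  b15=0 t=2,i=16
  .###.|#  b14=1 t=3,i=6
  .##.#|.  b13=0 t=0,i=1
  .##..|#  b12=1 t=2,i=5
  .#.##|#  b11=1 t=4,i=11
  .#.#.|#  b10=1 t=0,i=8
  .#..#|.  b9=0 t=0,i=10
  .#...|#  b8=1 t=0,i=4
  ..###|.  b7=0 t=2,i=15
  ..##.|.  b6=0 t=0,i=17
  ..#.#|.  b5=0 t=0,i=7
  ..#..|#  b4=1 t=1,i=4
  ...##|#  b3=1 t=3,i=4
  ...#.|.  b2=0 t=0,i=6
  ....#|#  b1=1 t=1,i=2
  .....|#  b0=1 t=1,i=0
  bits 10000011001011010101110100011011 = 2200788251

2200788251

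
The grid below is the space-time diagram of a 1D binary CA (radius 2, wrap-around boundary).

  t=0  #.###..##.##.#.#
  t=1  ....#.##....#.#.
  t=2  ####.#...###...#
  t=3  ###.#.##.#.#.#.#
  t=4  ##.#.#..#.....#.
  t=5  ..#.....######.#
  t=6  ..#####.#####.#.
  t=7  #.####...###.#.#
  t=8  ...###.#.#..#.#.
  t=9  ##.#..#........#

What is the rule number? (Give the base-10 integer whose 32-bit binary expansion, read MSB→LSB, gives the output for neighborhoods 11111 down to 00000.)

3557525975

  ##### -> #   bit 31 = 1  t=2,i=1
  ####. -> #   bit 30 = 1  t=2,i=2
  ###.# -> .   bit 29 = 0  t=2,i=3
  ###.. -> #   bit 28 = 1  t=0,i=4
  ##.## -> .   bit 27 = 0  t=0,i=1
  ##.#. -> #   bit 26 = 1  t=0,i=12
  ##..# -> .   bit 25 = 0  t=0,i=5
  ##... -> .   bit 24 = 0  t=1,i=8
  #.### -> .   bit 23 = 0  t=0,i=2
  #.##. -> .   bit 22 = 0  t=0,i=10
  #.#.# -> .   bit 21 = 0  t=0,i=13
  #.#.. -> .   bit 20 = 0  t=1,i=14
  #..## -> #   bit 19 = 1  t=0,i=6
  #..#. -> .   bit 18 = 0  t=4,i=7
  #...# -> #   bit 17 = 1  t=2,i=7
  #.... -> #   bit 16 = 1  t=1,i=0
  .#### -> #   bit 15 = 1  t=2,i=0
  .###. -> .   bit 14 = 0  t=0,i=3
  .##.# -> .   bit 13 = 0  t=0,i=0
  .##.. -> .   bit 12 = 0  t=1,i=7
  .#.## -> #   bit 11 = 1  t=0,i=14
  .#.#. -> .   bit 10 = 0  t=1,i=13
  .#..# -> .   bit 9 = 0  t=4,i=6
  .#... -> #   bit 8 = 1  t=1,i=15
  ..### -> #   bit 7 = 1  t=2,i=9
  ..##. -> #   bit 6 = 1  t=0,i=7
  ..#.# -> .   bit 5 = 0  t=1,i=4
  ..#.. -> #   bit 4 = 1  t=4,i=8
  ...## -> .   bit 3 = 0  t=2,i=8
  ...#. -> #   bit 2 = 1  t=1,i=3
  ....# -> #   bit 1 = 1  t=1,i=2
  ..... -> #   bit 0 = 1  t=1,i=1
  bits 11010100000010111000100111010111 = 3557525975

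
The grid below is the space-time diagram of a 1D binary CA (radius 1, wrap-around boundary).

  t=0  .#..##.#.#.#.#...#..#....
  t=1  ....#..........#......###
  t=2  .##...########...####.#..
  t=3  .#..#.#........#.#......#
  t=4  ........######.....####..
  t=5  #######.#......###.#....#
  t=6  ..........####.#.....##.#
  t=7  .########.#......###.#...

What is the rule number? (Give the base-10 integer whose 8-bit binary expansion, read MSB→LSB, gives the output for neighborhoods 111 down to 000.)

9

  ### -> .   bit 7 = 0  t=1,i=23
  ##. -> .   bit 6 = 0  t=0,i=5
  #.# -> .   bit 5 = 0  t=0,i=6
  #.. -> .   bit 4 = 0  t=0,i=2
  .## -> #   bit 3 = 1  t=0,i=4
  .#. -> .   bit 2 = 0  t=0,i=1
  ..# -> .   bit 1 = 0  t=0,i=0
  ... -> #   bit 0 = 1  t=0,i=15
  bits 00001001 = 9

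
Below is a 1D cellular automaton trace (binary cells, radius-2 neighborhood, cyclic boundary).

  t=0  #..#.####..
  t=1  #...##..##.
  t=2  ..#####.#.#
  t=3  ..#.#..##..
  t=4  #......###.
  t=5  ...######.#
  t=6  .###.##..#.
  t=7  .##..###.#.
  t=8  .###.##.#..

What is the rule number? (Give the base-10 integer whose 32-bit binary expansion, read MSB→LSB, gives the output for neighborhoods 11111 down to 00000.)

  [31] ##### => #  t=2,i=4
  [30] ####. => .  t=0,i=7
  [29] ###.# => .  t=2,i=6
  [28] ###.. => #  t=0,i=8
  [27] ##.## => .  t=6,i=4
  [26] ##.#. => #  t=1,i=10
  [25] ##..# => #  t=0,i=9
  [24] ##... => #  t=3,i=9
  [23] #.### => #  t=0,i=5
  [22] #.##. => #  t=6,i=5
  [21] #.#.# => #  t=2,i=8
  [20] #.#.. => .  t=1,i=0
  [19] #..## => .  t=1,i=7
  [18] #..#. => .  t=0,i=2
  [17] #...# => #  t=1,i=2
  [16] #.... => .  t=3,i=10
  [15] .#### => .  t=0,i=6
  [14] .###. => #  t=4,i=8
  [13] .##.# => .  t=1,i=9
  [12] .##.. => #  t=1,i=5
  [11] .#.## => #  t=0,i=4
  [10] .#.#. => .  t=2,i=9
  [9] .#..# => .  t=0,i=1
  [8] .#... => .  t=1,i=1
  [7] ..### => #  t=2,i=2
  [6] ..##. => #  t=1,i=4
  [5] ..#.# => .  t=0,i=3
  [4] ..#.. => #  t=0,i=0
  [3] ...## => #  t=1,i=3
  [2] ...#. => .  t=3,i=1
  [1] ....# => #  t=3,i=0
  [0] ..... => #  t=4,i=3
  bits 10010111111000100101100011011011 = 2548193499

2548193499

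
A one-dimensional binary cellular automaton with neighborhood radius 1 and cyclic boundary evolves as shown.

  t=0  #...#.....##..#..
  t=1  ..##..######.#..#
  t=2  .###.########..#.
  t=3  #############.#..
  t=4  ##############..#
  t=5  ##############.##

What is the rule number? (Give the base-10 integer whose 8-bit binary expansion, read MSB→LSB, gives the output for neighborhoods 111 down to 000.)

  nb ###: next=#  (t=1,i=7, bit7=1)
  nb ##.: next=#  (t=0,i=11, bit6=1)
  nb #.#: next=#  (t=1,i=12, bit5=1)
  nb #..: next=.  (t=0,i=1, bit4=0)
  nb .##: next=#  (t=0,i=10, bit3=1)
  nb .#.: next=.  (t=0,i=0, bit2=0)
  nb ..#: next=#  (t=0,i=3, bit1=1)
  nb ...: next=#  (t=0,i=2, bit0=1)
  bits 11101011 = 235

235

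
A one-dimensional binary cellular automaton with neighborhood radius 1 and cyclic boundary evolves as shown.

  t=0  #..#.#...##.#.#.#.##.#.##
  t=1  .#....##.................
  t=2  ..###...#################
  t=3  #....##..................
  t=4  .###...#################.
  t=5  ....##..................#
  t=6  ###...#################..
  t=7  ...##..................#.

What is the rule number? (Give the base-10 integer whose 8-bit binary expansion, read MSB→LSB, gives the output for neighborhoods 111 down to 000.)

17

  [7] ### => .  t=0,i=24
  [6] ##. => .  t=0,i=0
  [5] #.# => .  t=0,i=4
  [4] #.. => #  t=0,i=1
  [3] .## => .  t=0,i=9
  [2] .#. => .  t=0,i=3
  [1] ..# => .  t=0,i=2
  [0] ... => #  t=0,i=7
  bits 00010001 = 17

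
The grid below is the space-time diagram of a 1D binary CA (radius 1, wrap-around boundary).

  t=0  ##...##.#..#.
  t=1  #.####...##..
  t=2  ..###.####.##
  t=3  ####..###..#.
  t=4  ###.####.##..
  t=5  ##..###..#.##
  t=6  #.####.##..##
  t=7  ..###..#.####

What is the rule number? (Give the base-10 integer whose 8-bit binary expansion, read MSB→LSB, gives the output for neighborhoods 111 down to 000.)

  nb ###: next=#  (t=1,i=3, bit7=1)
  nb ##.: next=.  (t=0,i=1, bit6=0)
  nb #.#: next=.  (t=0,i=7, bit5=0)
  nb #..: next=#  (t=0,i=2, bit4=1)
  nb .##: next=#  (t=0,i=0, bit3=1)
  nb .#.: next=.  (t=0,i=8, bit2=0)
  nb ..#: next=#  (t=0,i=4, bit1=1)
  nb ...: next=#  (t=0,i=3, bit0=1)
  bits 10011011 = 155

155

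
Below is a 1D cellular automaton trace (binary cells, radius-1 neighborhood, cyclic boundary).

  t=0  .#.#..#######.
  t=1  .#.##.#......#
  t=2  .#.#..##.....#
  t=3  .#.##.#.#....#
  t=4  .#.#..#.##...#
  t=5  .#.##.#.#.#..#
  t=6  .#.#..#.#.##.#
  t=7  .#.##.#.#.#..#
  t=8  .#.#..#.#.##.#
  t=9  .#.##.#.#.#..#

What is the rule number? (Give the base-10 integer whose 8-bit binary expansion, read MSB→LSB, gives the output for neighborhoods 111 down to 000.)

28

  ###|.  b7=0 t=0,i=7
  ##.|.  b6=0 t=0,i=12
  #.#|.  b5=0 t=0,i=2
  #..|#  b4=1 t=0,i=4
  .##|#  b3=1 t=0,i=6
  .#.|#  b2=1 t=0,i=1
  ..#|.  b1=0 t=0,i=0
  ...|.  b0=0 t=1,i=8
  bits 00011100 = 28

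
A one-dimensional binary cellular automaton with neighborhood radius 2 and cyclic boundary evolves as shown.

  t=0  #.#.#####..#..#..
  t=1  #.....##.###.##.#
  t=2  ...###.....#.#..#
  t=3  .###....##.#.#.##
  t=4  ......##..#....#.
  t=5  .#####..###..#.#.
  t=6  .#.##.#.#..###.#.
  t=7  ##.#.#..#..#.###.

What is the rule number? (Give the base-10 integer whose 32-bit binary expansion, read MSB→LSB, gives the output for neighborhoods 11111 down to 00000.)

3864395963

  [31] ##### => #  t=0,i=6
  [30] ####. => #  t=0,i=7
  [29] ###.# => #  t=1,i=11
  [28] ###.. => .  t=0,i=8
  [27] ##.## => .  t=1,i=8
  [26] ##.#. => #  t=3,i=10
  [25] ##..# => #  t=0,i=9
  [24] ##... => .  t=1,i=1
  [23] #.### => .  t=0,i=4
  [22] #.##. => #  t=1,i=13
  [21] #.#.# => .  t=0,i=2
  [20] #.#.. => #  t=2,i=13
  [19] #..## => .  t=5,i=0
  [18] #..#. => #  t=0,i=10
  [17] #...# => #  t=2,i=1
  [16] #.... => .  t=1,i=2
  [15] .#### => .  t=0,i=5
  [14] .###. => .  t=1,i=10
  [13] .##.# => .  t=1,i=7
  [12] .##.. => .  t=1,i=0
  [11] .#.## => .  t=0,i=3
  [10] .#.#. => .  t=0,i=1
  [9] .#..# => .  t=0,i=12
  [8] .#... => .  t=2,i=0
  [7] ..### => #  t=2,i=3
  [6] ..##. => .  t=1,i=6
  [5] ..#.# => #  t=0,i=0
  [4] ..#.. => #  t=0,i=11
  [3] ...## => #  t=1,i=5
  [2] ...#. => .  t=2,i=10
  [1] ....# => #  t=1,i=4
  [0] ..... => #  t=1,i=3
  bits 11100110010101100000000010111011 = 3864395963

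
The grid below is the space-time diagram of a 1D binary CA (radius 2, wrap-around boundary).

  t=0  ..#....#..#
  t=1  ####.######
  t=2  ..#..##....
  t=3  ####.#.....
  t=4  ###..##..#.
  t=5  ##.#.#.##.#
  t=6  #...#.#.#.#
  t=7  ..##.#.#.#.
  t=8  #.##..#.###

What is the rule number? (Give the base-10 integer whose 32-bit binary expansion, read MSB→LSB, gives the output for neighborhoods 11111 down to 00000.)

1117188054

  #####|.  b31=0 t=1,i=0
  ####.|#  b30=1 t=1,i=2
  ###.#|.  b29=0 t=1,i=3
  ###..|.  b28=0 t=4,i=2
  ##.##|.  b27=0 t=1,i=4
  ##.#.|.  b26=0 t=3,i=4
  ##..#|#  b25=1 t=4,i=3
  ##...|.  b24=0 t=2,i=7
  #.###|#  b23=1 t=1,i=5
  #.##.|.  b22=0 t=5,i=7
  #.#.#|.  b21=0 t=5,i=3
  #.#..|#  b20=1 t=3,i=5
  #..##|.  b19=0 t=2,i=4
  #..#.|#  b18=1 t=0,i=1
  #...#|#  b17=1 t=6,i=2
  #....|.  b16=0 t=0,i=4
  .####|#  b15=1 t=1,i=6
  .###.|#  b14=1 t=4,i=1
  .##.#|#  b13=1 t=5,i=8
  .##..|.  b12=0 t=2,i=6
  .#.##|#  b11=1 t=4,i=10
  .#.#.|#  b10=1 t=5,i=4
  .#..#|#  b9=1 t=0,i=0
  .#...|#  b8=1 t=0,i=3
  ..###|#  b7=1 t=3,i=0
  ..##.|#  b6=1 t=2,i=5
  ..#.#|.  b5=0 t=4,i=9
  ..#..|#  b4=1 t=0,i=2
  ...##|.  b3=0 t=3,i=10
  ...#.|#  b2=1 t=0,i=6
  ....#|#  b1=1 t=0,i=5
  .....|.  b0=0 t=2,i=9
  bits 01000010100101101110111111010110 = 1117188054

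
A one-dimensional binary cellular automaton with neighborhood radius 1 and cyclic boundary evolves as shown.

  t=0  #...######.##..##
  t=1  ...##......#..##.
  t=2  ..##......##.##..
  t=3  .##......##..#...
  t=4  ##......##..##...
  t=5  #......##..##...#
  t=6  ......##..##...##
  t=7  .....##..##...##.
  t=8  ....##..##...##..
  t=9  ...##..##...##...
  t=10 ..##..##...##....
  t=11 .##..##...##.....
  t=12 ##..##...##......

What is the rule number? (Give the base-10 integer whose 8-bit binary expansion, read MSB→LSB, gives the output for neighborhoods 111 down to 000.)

  [7] ### => .  t=0,i=5
  [6] ##. => .  t=0,i=0
  [5] #.# => .  t=0,i=10
  [4] #.. => .  t=0,i=1
  [3] .## => #  t=0,i=4
  [2] .#. => #  t=1,i=11
  [1] ..# => #  t=0,i=3
  [0] ... => .  t=0,i=2
  bits 00001110 = 14

14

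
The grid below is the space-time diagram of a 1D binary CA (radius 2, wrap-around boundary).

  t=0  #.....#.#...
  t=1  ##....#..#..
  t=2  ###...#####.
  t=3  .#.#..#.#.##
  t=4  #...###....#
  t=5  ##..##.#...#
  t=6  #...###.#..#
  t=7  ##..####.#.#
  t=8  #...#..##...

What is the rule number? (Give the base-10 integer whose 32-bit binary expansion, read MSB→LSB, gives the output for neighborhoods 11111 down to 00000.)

  nb #####: next=#  (t=2,i=8, bit31=1)
  nb ####.: next=.  (t=2,i=9, bit30=0)
  nb ###.#: next=#  (t=2,i=10, bit29=1)
  nb ###..: next=.  (t=2,i=2, bit28=0)
  nb ##.##: next=#  (t=2,i=11, bit27=1)
  nb ##.#.: next=#  (t=3,i=0, bit26=1)
  nb ##..#: next=.  (t=5,i=2, bit25=0)
  nb ##...: next=#  (t=1,i=2, bit24=1)
  nb #.###: next=.  (t=2,i=0, bit23=0)
  nb #.##.: next=.  (t=3,i=10, bit22=0)
  nb #.#.#: next=.  (t=3,i=1, bit21=0)
  nb #.#..: next=.  (t=0,i=8, bit20=0)
  nb #..##: next=.  (t=1,i=11, bit19=0)
  nb #..#.: next=#  (t=1,i=8, bit18=1)
  nb #...#: next=.  (t=0,i=10, bit17=0)
  nb #....: next=.  (t=0,i=2, bit16=0)
  nb .####: next=.  (t=2,i=7, bit15=0)
  nb .###.: next=#  (t=2,i=1, bit14=1)
  nb .##.#: next=#  (t=3,i=11, bit13=1)
  nb .##..: next=#  (t=1,i=1, bit12=1)
  nb .#.##: next=.  (t=3,i=9, bit11=0)
  nb .#.#.: next=.  (t=0,i=7, bit10=0)
  nb .#..#: next=#  (t=1,i=7, bit9=1)
  nb .#...: next=#  (t=0,i=1, bit8=1)
  nb ..###: next=#  (t=2,i=6, bit7=1)
  nb ..##.: next=#  (t=1,i=0, bit6=1)
  nb ..#.#: next=#  (t=0,i=6, bit5=1)
  nb ..#..: next=#  (t=0,i=0, bit4=1)
  nb ...##: next=.  (t=2,i=5, bit3=0)
  nb ...#.: next=.  (t=0,i=5, bit2=0)
  nb ....#: next=.  (t=0,i=4, bit1=0)
  nb .....: next=.  (t=0,i=3, bit0=0)
  bits 10101101000001000111001111110000 = 2902750192

2902750192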